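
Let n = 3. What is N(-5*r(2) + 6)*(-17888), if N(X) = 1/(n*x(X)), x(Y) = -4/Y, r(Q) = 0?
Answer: 8944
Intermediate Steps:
N(X) = -X/12 (N(X) = 1/(3*(-4/X)) = 1/(-12/X) = -X/12)
N(-5*r(2) + 6)*(-17888) = -(-5*0 + 6)/12*(-17888) = -(0 + 6)/12*(-17888) = -1/12*6*(-17888) = -½*(-17888) = 8944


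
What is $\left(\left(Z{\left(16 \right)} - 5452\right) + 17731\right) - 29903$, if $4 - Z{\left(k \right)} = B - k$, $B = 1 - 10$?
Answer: $-17595$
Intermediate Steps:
$B = -9$ ($B = 1 - 10 = -9$)
$Z{\left(k \right)} = 13 + k$ ($Z{\left(k \right)} = 4 - \left(-9 - k\right) = 4 + \left(9 + k\right) = 13 + k$)
$\left(\left(Z{\left(16 \right)} - 5452\right) + 17731\right) - 29903 = \left(\left(\left(13 + 16\right) - 5452\right) + 17731\right) - 29903 = \left(\left(29 - 5452\right) + 17731\right) - 29903 = \left(-5423 + 17731\right) - 29903 = 12308 - 29903 = -17595$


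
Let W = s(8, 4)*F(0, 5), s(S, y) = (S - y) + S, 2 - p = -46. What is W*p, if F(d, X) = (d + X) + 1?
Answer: 3456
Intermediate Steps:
p = 48 (p = 2 - 1*(-46) = 2 + 46 = 48)
s(S, y) = -y + 2*S
F(d, X) = 1 + X + d (F(d, X) = (X + d) + 1 = 1 + X + d)
W = 72 (W = (-1*4 + 2*8)*(1 + 5 + 0) = (-4 + 16)*6 = 12*6 = 72)
W*p = 72*48 = 3456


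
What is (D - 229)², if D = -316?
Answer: 297025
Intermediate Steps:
(D - 229)² = (-316 - 229)² = (-545)² = 297025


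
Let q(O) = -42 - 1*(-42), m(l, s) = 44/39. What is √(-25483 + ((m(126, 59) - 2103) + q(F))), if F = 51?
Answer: I*√41956590/39 ≈ 166.09*I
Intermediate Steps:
m(l, s) = 44/39 (m(l, s) = 44*(1/39) = 44/39)
q(O) = 0 (q(O) = -42 + 42 = 0)
√(-25483 + ((m(126, 59) - 2103) + q(F))) = √(-25483 + ((44/39 - 2103) + 0)) = √(-25483 + (-81973/39 + 0)) = √(-25483 - 81973/39) = √(-1075810/39) = I*√41956590/39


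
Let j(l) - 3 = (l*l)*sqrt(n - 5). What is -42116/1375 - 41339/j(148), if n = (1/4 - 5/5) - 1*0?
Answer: (-461254432*sqrt(23) + 56967473*I)/(1375*(-3*I + 10952*sqrt(23))) ≈ -30.63 + 0.78705*I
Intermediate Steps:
n = -3/4 (n = (1*(1/4) - 5*1/5) + 0 = (1/4 - 1) + 0 = -3/4 + 0 = -3/4 ≈ -0.75000)
j(l) = 3 + I*sqrt(23)*l**2/2 (j(l) = 3 + (l*l)*sqrt(-3/4 - 5) = 3 + l**2*sqrt(-23/4) = 3 + l**2*(I*sqrt(23)/2) = 3 + I*sqrt(23)*l**2/2)
-42116/1375 - 41339/j(148) = -42116/1375 - 41339/(3 + (1/2)*I*sqrt(23)*148**2) = -42116*1/1375 - 41339/(3 + (1/2)*I*sqrt(23)*21904) = -42116/1375 - 41339/(3 + 10952*I*sqrt(23))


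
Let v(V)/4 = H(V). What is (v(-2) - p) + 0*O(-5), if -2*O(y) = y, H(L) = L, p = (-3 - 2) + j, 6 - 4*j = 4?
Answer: -7/2 ≈ -3.5000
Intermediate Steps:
j = 1/2 (j = 3/2 - 1/4*4 = 3/2 - 1 = 1/2 ≈ 0.50000)
p = -9/2 (p = (-3 - 2) + 1/2 = -5 + 1/2 = -9/2 ≈ -4.5000)
O(y) = -y/2
v(V) = 4*V
(v(-2) - p) + 0*O(-5) = (4*(-2) - 1*(-9/2)) + 0*(-1/2*(-5)) = (-8 + 9/2) + 0*(5/2) = -7/2 + 0 = -7/2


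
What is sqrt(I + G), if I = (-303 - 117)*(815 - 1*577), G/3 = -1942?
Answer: 9*I*sqrt(1306) ≈ 325.25*I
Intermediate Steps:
G = -5826 (G = 3*(-1942) = -5826)
I = -99960 (I = -420*(815 - 577) = -420*238 = -99960)
sqrt(I + G) = sqrt(-99960 - 5826) = sqrt(-105786) = 9*I*sqrt(1306)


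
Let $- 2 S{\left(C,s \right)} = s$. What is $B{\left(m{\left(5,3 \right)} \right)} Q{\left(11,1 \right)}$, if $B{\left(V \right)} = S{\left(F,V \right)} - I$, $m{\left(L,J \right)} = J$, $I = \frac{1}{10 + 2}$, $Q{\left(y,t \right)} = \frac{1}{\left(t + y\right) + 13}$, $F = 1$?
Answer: $- \frac{19}{300} \approx -0.063333$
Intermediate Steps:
$S{\left(C,s \right)} = - \frac{s}{2}$
$Q{\left(y,t \right)} = \frac{1}{13 + t + y}$
$I = \frac{1}{12} \approx 0.083333$
$B{\left(V \right)} = - \frac{1}{12} - \frac{V}{2}$ ($B{\left(V \right)} = - \frac{V}{2} - \frac{1}{12} = - \frac{1}{12} - \frac{V}{2}$)
$B{\left(m{\left(5,3 \right)} \right)} Q{\left(11,1 \right)} = \frac{- \frac{1}{12} - \frac{3}{2}}{13 + 1 + 11} = \frac{- \frac{1}{12} - \frac{3}{2}}{25} = \left(- \frac{19}{12}\right) \frac{1}{25} = - \frac{19}{300}$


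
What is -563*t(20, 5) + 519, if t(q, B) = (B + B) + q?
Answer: -16371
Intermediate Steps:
t(q, B) = q + 2*B (t(q, B) = 2*B + q = q + 2*B)
-563*t(20, 5) + 519 = -563*(20 + 2*5) + 519 = -563*(20 + 10) + 519 = -563*30 + 519 = -16890 + 519 = -16371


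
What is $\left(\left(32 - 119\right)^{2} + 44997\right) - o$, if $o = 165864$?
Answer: $-113298$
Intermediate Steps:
$\left(\left(32 - 119\right)^{2} + 44997\right) - o = \left(\left(32 - 119\right)^{2} + 44997\right) - 165864 = \left(\left(-87\right)^{2} + 44997\right) - 165864 = \left(7569 + 44997\right) - 165864 = 52566 - 165864 = -113298$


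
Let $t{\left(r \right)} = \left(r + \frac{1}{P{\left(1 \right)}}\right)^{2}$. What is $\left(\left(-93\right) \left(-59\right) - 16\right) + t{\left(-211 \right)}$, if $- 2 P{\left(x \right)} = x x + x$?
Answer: $50415$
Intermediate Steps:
$P{\left(x \right)} = - \frac{x}{2} - \frac{x^{2}}{2}$ ($P{\left(x \right)} = - \frac{x x + x}{2} = - \frac{x^{2} + x}{2} = - \frac{x + x^{2}}{2} = - \frac{x}{2} - \frac{x^{2}}{2}$)
$t{\left(r \right)} = \left(-1 + r\right)^{2}$ ($t{\left(r \right)} = \left(r + \frac{1}{\left(- \frac{1}{2}\right) 1 \left(1 + 1\right)}\right)^{2} = \left(r + \frac{1}{\left(- \frac{1}{2}\right) 1 \cdot 2}\right)^{2} = \left(r + \frac{1}{-1}\right)^{2} = \left(r - 1\right)^{2} = \left(-1 + r\right)^{2}$)
$\left(\left(-93\right) \left(-59\right) - 16\right) + t{\left(-211 \right)} = \left(\left(-93\right) \left(-59\right) - 16\right) + \left(-1 - 211\right)^{2} = \left(5487 - 16\right) + \left(-212\right)^{2} = 5471 + 44944 = 50415$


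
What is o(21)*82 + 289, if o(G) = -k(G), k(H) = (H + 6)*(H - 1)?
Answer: -43991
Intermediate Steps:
k(H) = (-1 + H)*(6 + H) (k(H) = (6 + H)*(-1 + H) = (-1 + H)*(6 + H))
o(G) = 6 - G**2 - 5*G (o(G) = -(-6 + G**2 + 5*G) = 6 - G**2 - 5*G)
o(21)*82 + 289 = (6 - 1*21**2 - 5*21)*82 + 289 = (6 - 1*441 - 105)*82 + 289 = (6 - 441 - 105)*82 + 289 = -540*82 + 289 = -44280 + 289 = -43991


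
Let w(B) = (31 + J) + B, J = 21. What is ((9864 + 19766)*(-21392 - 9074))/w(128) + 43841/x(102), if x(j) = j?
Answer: -1534471363/306 ≈ -5.0146e+6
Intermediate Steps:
w(B) = 52 + B (w(B) = (31 + 21) + B = 52 + B)
((9864 + 19766)*(-21392 - 9074))/w(128) + 43841/x(102) = ((9864 + 19766)*(-21392 - 9074))/(52 + 128) + 43841/102 = (29630*(-30466))/180 + 43841*(1/102) = -902707580*1/180 + 43841/102 = -45135379/9 + 43841/102 = -1534471363/306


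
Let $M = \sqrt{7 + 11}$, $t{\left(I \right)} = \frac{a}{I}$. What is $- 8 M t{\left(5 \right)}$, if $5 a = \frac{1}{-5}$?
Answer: $\frac{24 \sqrt{2}}{125} \approx 0.27153$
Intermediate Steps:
$a = - \frac{1}{25}$ ($a = \frac{1}{5 \left(-5\right)} = \frac{1}{5} \left(- \frac{1}{5}\right) = - \frac{1}{25} \approx -0.04$)
$t{\left(I \right)} = - \frac{1}{25 I}$
$M = 3 \sqrt{2}$ ($M = \sqrt{18} = 3 \sqrt{2} \approx 4.2426$)
$- 8 M t{\left(5 \right)} = - 8 \cdot 3 \sqrt{2} \left(- \frac{1}{25 \cdot 5}\right) = - 24 \sqrt{2} \left(\left(- \frac{1}{25}\right) \frac{1}{5}\right) = - 24 \sqrt{2} \left(- \frac{1}{125}\right) = \frac{24 \sqrt{2}}{125}$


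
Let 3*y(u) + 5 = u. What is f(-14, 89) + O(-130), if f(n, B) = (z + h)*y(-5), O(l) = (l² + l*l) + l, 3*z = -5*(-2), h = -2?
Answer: 302990/9 ≈ 33666.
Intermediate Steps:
y(u) = -5/3 + u/3
z = 10/3 (z = (-5*(-2))/3 = (⅓)*10 = 10/3 ≈ 3.3333)
O(l) = l + 2*l² (O(l) = (l² + l²) + l = 2*l² + l = l + 2*l²)
f(n, B) = -40/9 (f(n, B) = (10/3 - 2)*(-5/3 + (⅓)*(-5)) = 4*(-5/3 - 5/3)/3 = (4/3)*(-10/3) = -40/9)
f(-14, 89) + O(-130) = -40/9 - 130*(1 + 2*(-130)) = -40/9 - 130*(1 - 260) = -40/9 - 130*(-259) = -40/9 + 33670 = 302990/9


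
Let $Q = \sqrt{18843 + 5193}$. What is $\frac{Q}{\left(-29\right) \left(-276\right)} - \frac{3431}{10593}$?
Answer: $- \frac{3431}{10593} + \frac{\sqrt{6009}}{4002} \approx -0.30452$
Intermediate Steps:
$Q = 2 \sqrt{6009}$ ($Q = \sqrt{24036} = 2 \sqrt{6009} \approx 155.04$)
$\frac{Q}{\left(-29\right) \left(-276\right)} - \frac{3431}{10593} = \frac{2 \sqrt{6009}}{\left(-29\right) \left(-276\right)} - \frac{3431}{10593} = \frac{2 \sqrt{6009}}{8004} - \frac{3431}{10593} = 2 \sqrt{6009} \cdot \frac{1}{8004} - \frac{3431}{10593} = \frac{\sqrt{6009}}{4002} - \frac{3431}{10593} = - \frac{3431}{10593} + \frac{\sqrt{6009}}{4002}$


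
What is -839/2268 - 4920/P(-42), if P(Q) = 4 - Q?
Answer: -5598577/52164 ≈ -107.33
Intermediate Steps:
-839/2268 - 4920/P(-42) = -839/2268 - 4920/(4 - 1*(-42)) = -839*1/2268 - 4920/(4 + 42) = -839/2268 - 4920/46 = -839/2268 - 4920*1/46 = -839/2268 - 2460/23 = -5598577/52164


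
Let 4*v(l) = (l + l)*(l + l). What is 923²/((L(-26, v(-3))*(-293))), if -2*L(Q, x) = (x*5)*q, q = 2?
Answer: 851929/13185 ≈ 64.614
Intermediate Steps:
v(l) = l² (v(l) = ((l + l)*(l + l))/4 = ((2*l)*(2*l))/4 = (4*l²)/4 = l²)
L(Q, x) = -5*x (L(Q, x) = -x*5*2/2 = -5*x*2/2 = -5*x)
923²/((L(-26, v(-3))*(-293))) = 923²/((-5*(-3)²*(-293))) = 851929/((-5*9*(-293))) = 851929/((-45*(-293))) = 851929/13185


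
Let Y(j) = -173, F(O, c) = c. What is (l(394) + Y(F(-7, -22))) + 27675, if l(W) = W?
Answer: 27896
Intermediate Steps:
(l(394) + Y(F(-7, -22))) + 27675 = (394 - 173) + 27675 = 221 + 27675 = 27896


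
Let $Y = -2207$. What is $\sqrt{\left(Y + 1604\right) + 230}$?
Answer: $i \sqrt{373} \approx 19.313 i$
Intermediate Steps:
$\sqrt{\left(Y + 1604\right) + 230} = \sqrt{\left(-2207 + 1604\right) + 230} = \sqrt{-603 + 230} = \sqrt{-373} = i \sqrt{373}$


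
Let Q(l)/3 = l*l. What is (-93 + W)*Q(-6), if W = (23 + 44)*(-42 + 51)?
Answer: 55080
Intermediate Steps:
Q(l) = 3*l² (Q(l) = 3*(l*l) = 3*l²)
W = 603 (W = 67*9 = 603)
(-93 + W)*Q(-6) = (-93 + 603)*(3*(-6)²) = 510*(3*36) = 510*108 = 55080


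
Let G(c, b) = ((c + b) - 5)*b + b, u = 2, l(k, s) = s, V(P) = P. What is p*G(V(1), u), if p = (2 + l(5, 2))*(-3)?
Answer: 24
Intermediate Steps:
p = -12 (p = (2 + 2)*(-3) = 4*(-3) = -12)
G(c, b) = b + b*(-5 + b + c) (G(c, b) = ((b + c) - 5)*b + b = (-5 + b + c)*b + b = b*(-5 + b + c) + b = b + b*(-5 + b + c))
p*G(V(1), u) = -24*(-4 + 2 + 1) = -24*(-1) = -12*(-2) = 24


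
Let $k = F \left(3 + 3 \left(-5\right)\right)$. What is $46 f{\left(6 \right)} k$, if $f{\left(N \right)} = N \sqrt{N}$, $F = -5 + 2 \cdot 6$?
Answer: $- 23184 \sqrt{6} \approx -56789.0$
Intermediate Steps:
$F = 7$ ($F = -5 + 12 = 7$)
$f{\left(N \right)} = N^{\frac{3}{2}}$
$k = -84$ ($k = 7 \left(3 + 3 \left(-5\right)\right) = 7 \left(3 - 15\right) = 7 \left(-12\right) = -84$)
$46 f{\left(6 \right)} k = 46 \cdot 6^{\frac{3}{2}} \left(-84\right) = 46 \cdot 6 \sqrt{6} \left(-84\right) = 276 \sqrt{6} \left(-84\right) = - 23184 \sqrt{6}$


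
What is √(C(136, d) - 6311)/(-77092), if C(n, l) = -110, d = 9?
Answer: -I*√6421/77092 ≈ -0.0010394*I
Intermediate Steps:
√(C(136, d) - 6311)/(-77092) = √(-110 - 6311)/(-77092) = √(-6421)*(-1/77092) = (I*√6421)*(-1/77092) = -I*√6421/77092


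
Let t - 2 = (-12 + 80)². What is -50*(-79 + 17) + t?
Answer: 7726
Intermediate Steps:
t = 4626 (t = 2 + (-12 + 80)² = 2 + 68² = 2 + 4624 = 4626)
-50*(-79 + 17) + t = -50*(-79 + 17) + 4626 = -50*(-62) + 4626 = 3100 + 4626 = 7726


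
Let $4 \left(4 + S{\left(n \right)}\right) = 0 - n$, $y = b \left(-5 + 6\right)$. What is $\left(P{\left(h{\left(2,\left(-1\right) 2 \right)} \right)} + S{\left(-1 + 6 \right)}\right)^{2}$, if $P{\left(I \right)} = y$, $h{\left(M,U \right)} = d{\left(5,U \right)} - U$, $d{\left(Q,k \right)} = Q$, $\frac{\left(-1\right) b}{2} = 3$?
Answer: $\frac{2025}{16} \approx 126.56$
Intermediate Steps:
$b = -6$ ($b = \left(-2\right) 3 = -6$)
$y = -6$ ($y = - 6 \left(-5 + 6\right) = \left(-6\right) 1 = -6$)
$h{\left(M,U \right)} = 5 - U$
$S{\left(n \right)} = -4 - \frac{n}{4}$ ($S{\left(n \right)} = -4 + \frac{0 - n}{4} = -4 + \frac{\left(-1\right) n}{4} = -4 - \frac{n}{4}$)
$P{\left(I \right)} = -6$
$\left(P{\left(h{\left(2,\left(-1\right) 2 \right)} \right)} + S{\left(-1 + 6 \right)}\right)^{2} = \left(-6 - \left(4 + \frac{-1 + 6}{4}\right)\right)^{2} = \left(-6 - \frac{21}{4}\right)^{2} = \left(- \frac{45}{4}\right)^{2} = \frac{2025}{16}$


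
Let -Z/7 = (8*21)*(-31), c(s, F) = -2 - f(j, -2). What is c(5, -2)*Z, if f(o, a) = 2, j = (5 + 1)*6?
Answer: -145824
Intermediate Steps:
j = 36 (j = 6*6 = 36)
c(s, F) = -4 (c(s, F) = -2 - 1*2 = -2 - 2 = -4)
Z = 36456 (Z = -7*8*21*(-31) = -1176*(-31) = -7*(-5208) = 36456)
c(5, -2)*Z = -4*36456 = -145824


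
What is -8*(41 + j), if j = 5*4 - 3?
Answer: -464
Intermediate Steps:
j = 17 (j = 20 - 3 = 17)
-8*(41 + j) = -8*(41 + 17) = -8*58 = -464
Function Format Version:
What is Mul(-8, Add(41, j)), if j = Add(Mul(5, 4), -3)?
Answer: -464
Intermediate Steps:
j = 17 (j = Add(20, -3) = 17)
Mul(-8, Add(41, j)) = Mul(-8, Add(41, 17)) = Mul(-8, 58) = -464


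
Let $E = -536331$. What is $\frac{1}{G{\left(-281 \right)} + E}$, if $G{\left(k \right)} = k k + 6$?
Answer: $- \frac{1}{457364} \approx -2.1864 \cdot 10^{-6}$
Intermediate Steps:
$G{\left(k \right)} = 6 + k^{2}$ ($G{\left(k \right)} = k^{2} + 6 = 6 + k^{2}$)
$\frac{1}{G{\left(-281 \right)} + E} = \frac{1}{\left(6 + \left(-281\right)^{2}\right) - 536331} = \frac{1}{\left(6 + 78961\right) - 536331} = \frac{1}{78967 - 536331} = \frac{1}{-457364} = - \frac{1}{457364}$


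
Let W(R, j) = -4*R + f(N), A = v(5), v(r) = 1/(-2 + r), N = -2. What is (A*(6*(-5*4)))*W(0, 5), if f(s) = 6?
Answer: -240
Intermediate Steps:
A = ⅓ (A = 1/(-2 + 5) = 1/3 = ⅓ ≈ 0.33333)
W(R, j) = 6 - 4*R (W(R, j) = -4*R + 6 = 6 - 4*R)
(A*(6*(-5*4)))*W(0, 5) = ((6*(-5*4))/3)*(6 - 4*0) = ((6*(-20))/3)*(6 + 0) = ((⅓)*(-120))*6 = -40*6 = -240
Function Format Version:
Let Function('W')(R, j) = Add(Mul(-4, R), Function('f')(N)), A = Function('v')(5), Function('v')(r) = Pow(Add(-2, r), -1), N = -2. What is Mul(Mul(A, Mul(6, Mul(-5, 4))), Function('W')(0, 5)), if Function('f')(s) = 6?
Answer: -240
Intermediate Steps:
A = Rational(1, 3) (A = Pow(Add(-2, 5), -1) = Pow(3, -1) = Rational(1, 3) ≈ 0.33333)
Function('W')(R, j) = Add(6, Mul(-4, R)) (Function('W')(R, j) = Add(Mul(-4, R), 6) = Add(6, Mul(-4, R)))
Mul(Mul(A, Mul(6, Mul(-5, 4))), Function('W')(0, 5)) = Mul(Mul(Rational(1, 3), Mul(6, Mul(-5, 4))), Add(6, Mul(-4, 0))) = Mul(Mul(Rational(1, 3), Mul(6, -20)), Add(6, 0)) = Mul(Mul(Rational(1, 3), -120), 6) = Mul(-40, 6) = -240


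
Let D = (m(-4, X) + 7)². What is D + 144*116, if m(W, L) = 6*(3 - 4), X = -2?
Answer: 16705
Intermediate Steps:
m(W, L) = -6 (m(W, L) = 6*(-1) = -6)
D = 1 (D = (-6 + 7)² = 1² = 1)
D + 144*116 = 1 + 144*116 = 1 + 16704 = 16705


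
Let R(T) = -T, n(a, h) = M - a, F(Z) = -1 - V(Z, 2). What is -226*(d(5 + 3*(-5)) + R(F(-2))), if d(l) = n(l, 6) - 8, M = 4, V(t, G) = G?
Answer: -2034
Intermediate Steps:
F(Z) = -3 (F(Z) = -1 - 1*2 = -1 - 2 = -3)
n(a, h) = 4 - a
d(l) = -4 - l (d(l) = (4 - l) - 8 = -4 - l)
-226*(d(5 + 3*(-5)) + R(F(-2))) = -226*((-4 - (5 + 3*(-5))) - 1*(-3)) = -226*((-4 - (5 - 15)) + 3) = -226*((-4 - 1*(-10)) + 3) = -226*((-4 + 10) + 3) = -226*(6 + 3) = -226*9 = -2034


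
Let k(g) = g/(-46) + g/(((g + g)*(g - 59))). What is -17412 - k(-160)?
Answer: -175443505/10074 ≈ -17415.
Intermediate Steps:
k(g) = 1/(2*(-59 + g)) - g/46 (k(g) = g*(-1/46) + g/(((2*g)*(-59 + g))) = -g/46 + g/((2*g*(-59 + g))) = -g/46 + g*(1/(2*g*(-59 + g))) = -g/46 + 1/(2*(-59 + g)) = 1/(2*(-59 + g)) - g/46)
-17412 - k(-160) = -17412 - (23 - 1*(-160)**2 + 59*(-160))/(46*(-59 - 160)) = -17412 - (23 - 1*25600 - 9440)/(46*(-219)) = -17412 - (-1)*(23 - 25600 - 9440)/(46*219) = -17412 - (-1)*(-35017)/(46*219) = -17412 - 1*35017/10074 = -17412 - 35017/10074 = -175443505/10074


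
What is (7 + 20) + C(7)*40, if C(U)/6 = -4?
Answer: -933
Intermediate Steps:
C(U) = -24 (C(U) = 6*(-4) = -24)
(7 + 20) + C(7)*40 = (7 + 20) - 24*40 = 27 - 960 = -933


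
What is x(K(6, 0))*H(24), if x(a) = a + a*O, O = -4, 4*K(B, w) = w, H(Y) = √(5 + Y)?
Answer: 0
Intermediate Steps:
K(B, w) = w/4
x(a) = -3*a (x(a) = a + a*(-4) = a - 4*a = -3*a)
x(K(6, 0))*H(24) = (-3*0/4)*√(5 + 24) = (-3*0)*√29 = 0*√29 = 0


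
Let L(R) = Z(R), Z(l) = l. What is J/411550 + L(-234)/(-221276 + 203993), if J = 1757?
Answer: 42222977/2370939550 ≈ 0.017809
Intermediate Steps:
L(R) = R
J/411550 + L(-234)/(-221276 + 203993) = 1757/411550 - 234/(-221276 + 203993) = 1757*(1/411550) - 234/(-17283) = 1757/411550 - 234*(-1/17283) = 1757/411550 + 78/5761 = 42222977/2370939550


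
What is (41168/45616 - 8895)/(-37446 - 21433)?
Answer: 25357072/167864029 ≈ 0.15106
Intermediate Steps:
(41168/45616 - 8895)/(-37446 - 21433) = (41168*(1/45616) - 8895)/(-58879) = (2573/2851 - 8895)*(-1/58879) = -25357072/2851*(-1/58879) = 25357072/167864029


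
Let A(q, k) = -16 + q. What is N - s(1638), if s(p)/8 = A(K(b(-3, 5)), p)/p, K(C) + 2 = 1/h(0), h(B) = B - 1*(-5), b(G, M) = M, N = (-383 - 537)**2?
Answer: 3466008356/4095 ≈ 8.4640e+5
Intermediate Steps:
N = 846400 (N = (-920)**2 = 846400)
h(B) = 5 + B (h(B) = B + 5 = 5 + B)
K(C) = -9/5 (K(C) = -2 + 1/(5 + 0) = -2 + 1/5 = -9/5)
s(p) = -712/(5*p) (s(p) = 8*((-16 - 9/5)/p) = 8*(-89/(5*p)) = -712/(5*p))
N - s(1638) = 846400 - (-712)/(5*1638) = 846400 - 1*(-356/4095) = 846400 + 356/4095 = 3466008356/4095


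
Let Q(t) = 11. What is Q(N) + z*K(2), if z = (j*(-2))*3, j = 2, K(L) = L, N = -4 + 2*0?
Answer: -13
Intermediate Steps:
N = -4 (N = -4 + 0 = -4)
z = -12 (z = (2*(-2))*3 = -4*3 = -12)
Q(N) + z*K(2) = 11 - 12*2 = 11 - 24 = -13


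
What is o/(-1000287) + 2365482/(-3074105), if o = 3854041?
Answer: -14213887601639/3074987268135 ≈ -4.6224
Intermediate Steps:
o/(-1000287) + 2365482/(-3074105) = 3854041/(-1000287) + 2365482/(-3074105) = 3854041*(-1/1000287) + 2365482*(-1/3074105) = -3854041/1000287 - 2365482/3074105 = -14213887601639/3074987268135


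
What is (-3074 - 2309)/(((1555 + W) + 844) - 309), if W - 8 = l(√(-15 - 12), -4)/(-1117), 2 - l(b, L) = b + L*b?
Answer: -2012972302472/784546217077 - 7730757*I*√3/784546217077 ≈ -2.5658 - 1.7067e-5*I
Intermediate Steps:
l(b, L) = 2 - b - L*b (l(b, L) = 2 - (b + L*b) = 2 + (-b - L*b) = 2 - b - L*b)
W = 8934/1117 - 9*I*√3/1117 (W = 8 + (2 - √(-15 - 12) - 1*(-4)*√(-15 - 12))/(-1117) = 8 + (2 - √(-27) - 1*(-4)*√(-27))*(-1/1117) = 8 + (2 - 3*I*√3 - 1*(-4)*3*I*√3)*(-1/1117) = 8 + (2 - 3*I*√3 + 12*I*√3)*(-1/1117) = 8 + (2 + 9*I*√3)*(-1/1117) = 8 + (-2/1117 - 9*I*√3/1117) = 8934/1117 - 9*I*√3/1117 ≈ 7.9982 - 0.013956*I)
(-3074 - 2309)/(((1555 + W) + 844) - 309) = (-3074 - 2309)/(((1555 + (8934/1117 - 9*I*√3/1117)) + 844) - 309) = -5383/(((1745869/1117 - 9*I*√3/1117) + 844) - 309) = -5383/((2688617/1117 - 9*I*√3/1117) - 309) = -5383/(2343464/1117 - 9*I*√3/1117)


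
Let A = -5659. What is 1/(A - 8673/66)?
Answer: -22/127389 ≈ -0.00017270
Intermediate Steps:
1/(A - 8673/66) = 1/(-5659 - 8673/66) = 1/(-5659 - 8673*1/66) = 1/(-5659 - 2891/22) = 1/(-127389/22) = -22/127389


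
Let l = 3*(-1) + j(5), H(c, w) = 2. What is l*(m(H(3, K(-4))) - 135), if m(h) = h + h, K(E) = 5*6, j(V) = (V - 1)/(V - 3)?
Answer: 131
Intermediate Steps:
j(V) = (-1 + V)/(-3 + V)
K(E) = 30
l = -1 (l = 3*(-1) + (-1 + 5)/(-3 + 5) = -3 + 4/2 = -3 + (½)*4 = -3 + 2 = -1)
m(h) = 2*h
l*(m(H(3, K(-4))) - 135) = -(2*2 - 135) = -(4 - 135) = -1*(-131) = 131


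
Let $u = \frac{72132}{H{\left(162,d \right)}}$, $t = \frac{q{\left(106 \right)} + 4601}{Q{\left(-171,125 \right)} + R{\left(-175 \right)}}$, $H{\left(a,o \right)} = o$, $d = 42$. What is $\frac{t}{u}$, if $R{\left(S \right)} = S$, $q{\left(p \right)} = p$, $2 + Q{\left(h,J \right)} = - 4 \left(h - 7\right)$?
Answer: $\frac{32949}{6431770} \approx 0.0051228$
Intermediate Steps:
$Q{\left(h,J \right)} = 26 - 4 h$ ($Q{\left(h,J \right)} = -2 - 4 \left(h - 7\right) = -2 - 4 \left(-7 + h\right) = -2 - \left(-28 + 4 h\right) = 26 - 4 h$)
$t = \frac{4707}{535}$ ($t = \frac{106 + 4601}{\left(26 - -684\right) - 175} = \frac{4707}{\left(26 + 684\right) - 175} = \frac{4707}{710 - 175} = \frac{4707}{535} \approx 8.7981$)
$u = \frac{12022}{7}$ ($u = \frac{72132}{42} = 72132 \cdot \frac{1}{42} = \frac{12022}{7} \approx 1717.4$)
$\frac{t}{u} = \frac{4707}{535 \cdot \frac{12022}{7}} = \frac{4707}{535} \cdot \frac{7}{12022} = \frac{32949}{6431770}$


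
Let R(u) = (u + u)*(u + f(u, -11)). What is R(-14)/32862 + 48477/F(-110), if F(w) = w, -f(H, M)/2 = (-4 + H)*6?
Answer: -72439697/164310 ≈ -440.87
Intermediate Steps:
f(H, M) = 48 - 12*H (f(H, M) = -2*(-4 + H)*6 = -2*(-24 + 6*H) = 48 - 12*H)
R(u) = 2*u*(48 - 11*u) (R(u) = (u + u)*(u + (48 - 12*u)) = (2*u)*(48 - 11*u) = 2*u*(48 - 11*u))
R(-14)/32862 + 48477/F(-110) = (2*(-14)*(48 - 11*(-14)))/32862 + 48477/(-110) = (2*(-14)*(48 + 154))*(1/32862) + 48477*(-1/110) = (2*(-14)*202)*(1/32862) - 4407/10 = -5656*1/32862 - 4407/10 = -2828/16431 - 4407/10 = -72439697/164310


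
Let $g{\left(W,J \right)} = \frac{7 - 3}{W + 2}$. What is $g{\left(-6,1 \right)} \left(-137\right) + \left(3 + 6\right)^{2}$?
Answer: $218$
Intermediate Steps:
$g{\left(W,J \right)} = \frac{4}{2 + W}$
$g{\left(-6,1 \right)} \left(-137\right) + \left(3 + 6\right)^{2} = \frac{4}{2 - 6} \left(-137\right) + \left(3 + 6\right)^{2} = \frac{4}{-4} \left(-137\right) + 9^{2} = 4 \left(- \frac{1}{4}\right) \left(-137\right) + 81 = \left(-1\right) \left(-137\right) + 81 = 137 + 81 = 218$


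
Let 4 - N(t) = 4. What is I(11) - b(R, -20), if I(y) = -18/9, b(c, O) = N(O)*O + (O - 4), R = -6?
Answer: 22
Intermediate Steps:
N(t) = 0 (N(t) = 4 - 1*4 = 4 - 4 = 0)
b(c, O) = -4 + O (b(c, O) = 0*O + (O - 4) = 0 + (-4 + O) = -4 + O)
I(y) = -2 (I(y) = -18*1/9 = -2)
I(11) - b(R, -20) = -2 - (-4 - 20) = -2 - 1*(-24) = -2 + 24 = 22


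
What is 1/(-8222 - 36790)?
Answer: -1/45012 ≈ -2.2216e-5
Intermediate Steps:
1/(-8222 - 36790) = 1/(-45012) = -1/45012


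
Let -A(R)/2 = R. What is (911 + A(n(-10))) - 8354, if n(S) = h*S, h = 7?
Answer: -7303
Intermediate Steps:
n(S) = 7*S
A(R) = -2*R
(911 + A(n(-10))) - 8354 = (911 - 14*(-10)) - 8354 = (911 - 2*(-70)) - 8354 = (911 + 140) - 8354 = 1051 - 8354 = -7303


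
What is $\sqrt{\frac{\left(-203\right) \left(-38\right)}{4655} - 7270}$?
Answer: $\frac{2 i \sqrt{2225930}}{35} \approx 85.255 i$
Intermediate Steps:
$\sqrt{\frac{\left(-203\right) \left(-38\right)}{4655} - 7270} = \sqrt{7714 \cdot \frac{1}{4655} - 7270} = \sqrt{\frac{58}{35} - 7270} = \sqrt{- \frac{254392}{35}} = \frac{2 i \sqrt{2225930}}{35}$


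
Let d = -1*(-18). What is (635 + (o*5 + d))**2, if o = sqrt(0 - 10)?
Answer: 426159 + 6530*I*sqrt(10) ≈ 4.2616e+5 + 20650.0*I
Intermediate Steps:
o = I*sqrt(10) (o = sqrt(-10) = I*sqrt(10) ≈ 3.1623*I)
d = 18
(635 + (o*5 + d))**2 = (635 + ((I*sqrt(10))*5 + 18))**2 = (635 + (5*I*sqrt(10) + 18))**2 = (635 + (18 + 5*I*sqrt(10)))**2 = (653 + 5*I*sqrt(10))**2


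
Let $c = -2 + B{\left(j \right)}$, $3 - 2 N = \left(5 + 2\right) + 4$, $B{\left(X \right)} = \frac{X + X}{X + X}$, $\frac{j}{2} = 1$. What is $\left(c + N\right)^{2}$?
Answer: $25$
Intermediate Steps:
$j = 2$ ($j = 2 \cdot 1 = 2$)
$B{\left(X \right)} = 1$ ($B{\left(X \right)} = \frac{2 X}{2 X} = 2 X \frac{1}{2 X} = 1$)
$N = -4$ ($N = \frac{3}{2} - \frac{\left(5 + 2\right) + 4}{2} = \frac{3}{2} - \frac{7 + 4}{2} = \frac{3}{2} - \frac{11}{2} = -4$)
$c = -1$ ($c = -2 + 1 = -1$)
$\left(c + N\right)^{2} = \left(-1 - 4\right)^{2} = \left(-5\right)^{2} = 25$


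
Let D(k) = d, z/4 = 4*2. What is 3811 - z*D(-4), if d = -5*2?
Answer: 4131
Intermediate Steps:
z = 32 (z = 4*(4*2) = 4*8 = 32)
d = -10
D(k) = -10
3811 - z*D(-4) = 3811 - 32*(-10) = 3811 - 1*(-320) = 3811 + 320 = 4131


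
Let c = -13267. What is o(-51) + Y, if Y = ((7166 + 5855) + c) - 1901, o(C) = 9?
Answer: -2138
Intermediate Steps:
Y = -2147 (Y = ((7166 + 5855) - 13267) - 1901 = (13021 - 13267) - 1901 = -246 - 1901 = -2147)
o(-51) + Y = 9 - 2147 = -2138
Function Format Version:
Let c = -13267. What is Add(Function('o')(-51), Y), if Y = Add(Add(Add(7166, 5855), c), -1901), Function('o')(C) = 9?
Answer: -2138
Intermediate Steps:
Y = -2147 (Y = Add(Add(Add(7166, 5855), -13267), -1901) = Add(Add(13021, -13267), -1901) = Add(-246, -1901) = -2147)
Add(Function('o')(-51), Y) = Add(9, -2147) = -2138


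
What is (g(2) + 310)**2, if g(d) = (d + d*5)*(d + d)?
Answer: 128164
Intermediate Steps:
g(d) = 12*d**2 (g(d) = (d + 5*d)*(2*d) = (6*d)*(2*d) = 12*d**2)
(g(2) + 310)**2 = (12*2**2 + 310)**2 = (12*4 + 310)**2 = (48 + 310)**2 = 358**2 = 128164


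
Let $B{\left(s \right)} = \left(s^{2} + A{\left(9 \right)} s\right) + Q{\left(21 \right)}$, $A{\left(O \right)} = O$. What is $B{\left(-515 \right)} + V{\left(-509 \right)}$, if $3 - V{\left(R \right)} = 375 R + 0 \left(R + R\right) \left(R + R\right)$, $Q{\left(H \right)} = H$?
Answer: $451489$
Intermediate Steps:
$V{\left(R \right)} = 3 - 375 R$ ($V{\left(R \right)} = 3 - \left(375 R + 0 \left(R + R\right) \left(R + R\right)\right) = 3 - \left(375 R + 0 \cdot 2 R 2 R\right) = 3 - \left(375 R + 0 \cdot 2 R\right) = 3 - \left(375 R + 0\right) = 3 - 375 R$)
$B{\left(s \right)} = 21 + s^{2} + 9 s$ ($B{\left(s \right)} = \left(s^{2} + 9 s\right) + 21 = 21 + s^{2} + 9 s$)
$B{\left(-515 \right)} + V{\left(-509 \right)} = \left(21 + \left(-515\right)^{2} + 9 \left(-515\right)\right) + \left(3 - -190875\right) = \left(21 + 265225 - 4635\right) + \left(3 + 190875\right) = 260611 + 190878 = 451489$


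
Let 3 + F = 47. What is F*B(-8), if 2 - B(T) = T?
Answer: 440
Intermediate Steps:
F = 44 (F = -3 + 47 = 44)
B(T) = 2 - T
F*B(-8) = 44*(2 - 1*(-8)) = 44*(2 + 8) = 44*10 = 440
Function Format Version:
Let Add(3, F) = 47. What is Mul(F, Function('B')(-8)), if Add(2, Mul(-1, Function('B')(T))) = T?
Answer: 440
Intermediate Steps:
F = 44 (F = Add(-3, 47) = 44)
Function('B')(T) = Add(2, Mul(-1, T))
Mul(F, Function('B')(-8)) = Mul(44, Add(2, Mul(-1, -8))) = Mul(44, Add(2, 8)) = Mul(44, 10) = 440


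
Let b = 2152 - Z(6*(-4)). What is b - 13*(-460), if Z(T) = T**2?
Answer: 7556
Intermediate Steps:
b = 1576 (b = 2152 - (6*(-4))**2 = 2152 - 1*(-24)**2 = 2152 - 1*576 = 2152 - 576 = 1576)
b - 13*(-460) = 1576 - 13*(-460) = 1576 - 1*(-5980) = 1576 + 5980 = 7556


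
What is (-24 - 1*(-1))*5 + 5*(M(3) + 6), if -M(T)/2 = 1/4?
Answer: -175/2 ≈ -87.500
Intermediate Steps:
M(T) = -½ (M(T) = -2/4 = -2*¼ = -½)
(-24 - 1*(-1))*5 + 5*(M(3) + 6) = (-24 - 1*(-1))*5 + 5*(-½ + 6) = (-24 + 1)*5 + 5*(11/2) = -23*5 + 55/2 = -115 + 55/2 = -175/2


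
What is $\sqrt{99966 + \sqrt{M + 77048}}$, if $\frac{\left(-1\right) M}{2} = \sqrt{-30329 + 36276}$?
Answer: $\sqrt{99966 + \sqrt{2} \sqrt{38524 - \sqrt{5947}}} \approx 316.61$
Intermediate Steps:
$M = - 2 \sqrt{5947}$ ($M = - 2 \sqrt{-30329 + 36276} = - 2 \sqrt{5947} \approx -154.23$)
$\sqrt{99966 + \sqrt{M + 77048}} = \sqrt{99966 + \sqrt{- 2 \sqrt{5947} + 77048}} = \sqrt{99966 + \sqrt{77048 - 2 \sqrt{5947}}}$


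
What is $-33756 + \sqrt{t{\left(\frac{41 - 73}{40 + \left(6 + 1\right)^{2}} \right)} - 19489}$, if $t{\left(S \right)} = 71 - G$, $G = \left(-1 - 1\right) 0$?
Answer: $-33756 + i \sqrt{19418} \approx -33756.0 + 139.35 i$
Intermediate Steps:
$G = 0$ ($G = \left(-2\right) 0 = 0$)
$t{\left(S \right)} = 71$ ($t{\left(S \right)} = 71 - 0 = 71 + 0 = 71$)
$-33756 + \sqrt{t{\left(\frac{41 - 73}{40 + \left(6 + 1\right)^{2}} \right)} - 19489} = -33756 + \sqrt{71 - 19489} = -33756 + \sqrt{-19418} = -33756 + i \sqrt{19418}$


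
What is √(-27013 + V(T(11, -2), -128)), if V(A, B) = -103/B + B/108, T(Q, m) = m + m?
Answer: I*√560149458/144 ≈ 164.36*I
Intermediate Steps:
T(Q, m) = 2*m
V(A, B) = -103/B + B/108 (V(A, B) = -103/B + B*(1/108) = -103/B + B/108)
√(-27013 + V(T(11, -2), -128)) = √(-27013 + (-103/(-128) + (1/108)*(-128))) = √(-27013 + (-103*(-1/128) - 32/27)) = √(-27013 + (103/128 - 32/27)) = √(-27013 - 1315/3456) = √(-93358243/3456) = I*√560149458/144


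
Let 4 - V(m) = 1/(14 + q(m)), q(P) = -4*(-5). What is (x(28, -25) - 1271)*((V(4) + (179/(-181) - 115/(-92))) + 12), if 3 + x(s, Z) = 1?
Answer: -254318667/12308 ≈ -20663.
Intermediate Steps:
q(P) = 20
x(s, Z) = -2 (x(s, Z) = -3 + 1 = -2)
V(m) = 135/34 (V(m) = 4 - 1/(14 + 20) = 4 - 1/34 = 135/34)
(x(28, -25) - 1271)*((V(4) + (179/(-181) - 115/(-92))) + 12) = (-2 - 1271)*((135/34 + (179/(-181) - 115/(-92))) + 12) = -1273*((135/34 + (179*(-1/181) - 115*(-1/92))) + 12) = -1273*((135/34 + (-179/181 + 5/4)) + 12) = -1273*((135/34 + 189/724) + 12) = -1273*(52083/12308 + 12) = -1273*199779/12308 = -254318667/12308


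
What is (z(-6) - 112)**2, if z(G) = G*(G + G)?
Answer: 1600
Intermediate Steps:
z(G) = 2*G**2 (z(G) = G*(2*G) = 2*G**2)
(z(-6) - 112)**2 = (2*(-6)**2 - 112)**2 = (2*36 - 112)**2 = (72 - 112)**2 = (-40)**2 = 1600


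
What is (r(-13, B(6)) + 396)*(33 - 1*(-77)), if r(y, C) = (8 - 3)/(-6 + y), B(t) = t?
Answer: 827090/19 ≈ 43531.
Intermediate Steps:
r(y, C) = 5/(-6 + y)
(r(-13, B(6)) + 396)*(33 - 1*(-77)) = (5/(-6 - 13) + 396)*(33 - 1*(-77)) = (5/(-19) + 396)*(33 + 77) = (5*(-1/19) + 396)*110 = (-5/19 + 396)*110 = (7519/19)*110 = 827090/19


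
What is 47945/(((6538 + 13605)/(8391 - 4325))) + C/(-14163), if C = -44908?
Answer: 2761901694154/285285309 ≈ 9681.2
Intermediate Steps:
47945/(((6538 + 13605)/(8391 - 4325))) + C/(-14163) = 47945/(((6538 + 13605)/(8391 - 4325))) - 44908/(-14163) = 47945/((20143/4066)) - 44908*(-1/14163) = 47945/((20143*(1/4066))) + 44908/14163 = 47945/(20143/4066) + 44908/14163 = 47945*(4066/20143) + 44908/14163 = 194944370/20143 + 44908/14163 = 2761901694154/285285309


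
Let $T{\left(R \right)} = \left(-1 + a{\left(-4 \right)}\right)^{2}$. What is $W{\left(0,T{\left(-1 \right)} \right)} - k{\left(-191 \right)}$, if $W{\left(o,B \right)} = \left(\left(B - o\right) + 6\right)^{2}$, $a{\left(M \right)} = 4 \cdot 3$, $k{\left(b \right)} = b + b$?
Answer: $16511$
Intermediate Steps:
$k{\left(b \right)} = 2 b$
$a{\left(M \right)} = 12$
$T{\left(R \right)} = 121$ ($T{\left(R \right)} = \left(-1 + 12\right)^{2} = 11^{2} = 121$)
$W{\left(o,B \right)} = \left(6 + B - o\right)^{2}$
$W{\left(0,T{\left(-1 \right)} \right)} - k{\left(-191 \right)} = \left(6 + 121 - 0\right)^{2} - 2 \left(-191\right) = \left(6 + 121 + 0\right)^{2} - -382 = 127^{2} + 382 = 16129 + 382 = 16511$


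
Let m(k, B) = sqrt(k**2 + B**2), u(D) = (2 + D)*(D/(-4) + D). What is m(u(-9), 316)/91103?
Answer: sqrt(1633417)/364412 ≈ 0.0035072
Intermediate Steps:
u(D) = 3*D*(2 + D)/4 (u(D) = (2 + D)*(D*(-1/4) + D) = (2 + D)*(-D/4 + D) = (2 + D)*(3*D/4) = 3*D*(2 + D)/4)
m(k, B) = sqrt(B**2 + k**2)
m(u(-9), 316)/91103 = sqrt(316**2 + ((3/4)*(-9)*(2 - 9))**2)/91103 = sqrt(99856 + ((3/4)*(-9)*(-7))**2)*(1/91103) = sqrt(99856 + (189/4)**2)*(1/91103) = sqrt(99856 + 35721/16)*(1/91103) = sqrt(1633417/16)*(1/91103) = (sqrt(1633417)/4)*(1/91103) = sqrt(1633417)/364412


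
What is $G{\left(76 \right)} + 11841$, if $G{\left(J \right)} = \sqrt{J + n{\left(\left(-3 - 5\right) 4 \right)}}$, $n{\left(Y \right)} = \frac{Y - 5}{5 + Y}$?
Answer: $11841 + \frac{\sqrt{6267}}{9} \approx 11850.0$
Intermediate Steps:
$n{\left(Y \right)} = \frac{-5 + Y}{5 + Y}$
$G{\left(J \right)} = \sqrt{\frac{37}{27} + J}$ ($G{\left(J \right)} = \sqrt{J + \frac{-5 + \left(-3 - 5\right) 4}{5 + \left(-3 - 5\right) 4}} = \sqrt{J + \frac{-5 - 32}{5 - 32}} = \sqrt{J + \frac{1}{-27} \left(-37\right)} = \sqrt{J - - \frac{37}{27}} = \sqrt{J + \frac{37}{27}} = \sqrt{\frac{37}{27} + J}$)
$G{\left(76 \right)} + 11841 = \frac{\sqrt{111 + 81 \cdot 76}}{9} + 11841 = \frac{\sqrt{111 + 6156}}{9} + 11841 = \frac{\sqrt{6267}}{9} + 11841 = 11841 + \frac{\sqrt{6267}}{9}$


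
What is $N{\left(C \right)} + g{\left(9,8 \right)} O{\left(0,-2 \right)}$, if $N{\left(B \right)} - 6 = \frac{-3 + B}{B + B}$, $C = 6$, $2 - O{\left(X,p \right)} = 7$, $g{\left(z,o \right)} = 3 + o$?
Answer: $- \frac{195}{4} \approx -48.75$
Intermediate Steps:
$O{\left(X,p \right)} = -5$ ($O{\left(X,p \right)} = 2 - 7 = -5$)
$N{\left(B \right)} = 6 + \frac{-3 + B}{2 B}$ ($N{\left(B \right)} = 6 + \frac{-3 + B}{B + B} = 6 + \frac{-3 + B}{2 B}$)
$N{\left(C \right)} + g{\left(9,8 \right)} O{\left(0,-2 \right)} = \frac{-3 + 13 \cdot 6}{2 \cdot 6} + \left(3 + 8\right) \left(-5\right) = \frac{1}{2} \cdot \frac{1}{6} \left(-3 + 78\right) + 11 \left(-5\right) = \frac{1}{2} \cdot \frac{1}{6} \cdot 75 - 55 = \frac{25}{4} - 55 = - \frac{195}{4}$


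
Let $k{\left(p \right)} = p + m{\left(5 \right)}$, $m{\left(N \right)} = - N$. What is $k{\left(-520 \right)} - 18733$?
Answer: $-19258$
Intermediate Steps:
$k{\left(p \right)} = -5 + p$ ($k{\left(p \right)} = p - 5 = -5 + p$)
$k{\left(-520 \right)} - 18733 = \left(-5 - 520\right) - 18733 = -525 - 18733 = -19258$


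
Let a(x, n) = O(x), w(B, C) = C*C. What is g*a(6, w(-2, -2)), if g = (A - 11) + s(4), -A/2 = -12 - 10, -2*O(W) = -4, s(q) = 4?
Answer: 74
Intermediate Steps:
O(W) = 2 (O(W) = -1/2*(-4) = 2)
w(B, C) = C**2
A = 44 (A = -2*(-12 - 10) = -2*(-22) = 44)
a(x, n) = 2
g = 37 (g = (44 - 11) + 4 = 33 + 4 = 37)
g*a(6, w(-2, -2)) = 37*2 = 74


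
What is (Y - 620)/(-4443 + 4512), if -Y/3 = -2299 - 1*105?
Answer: 6592/69 ≈ 95.536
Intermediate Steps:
Y = 7212 (Y = -3*(-2299 - 1*105) = -3*(-2299 - 105) = -3*(-2404) = 7212)
(Y - 620)/(-4443 + 4512) = (7212 - 620)/(-4443 + 4512) = 6592/69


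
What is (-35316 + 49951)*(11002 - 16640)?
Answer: -82512130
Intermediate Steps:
(-35316 + 49951)*(11002 - 16640) = 14635*(-5638) = -82512130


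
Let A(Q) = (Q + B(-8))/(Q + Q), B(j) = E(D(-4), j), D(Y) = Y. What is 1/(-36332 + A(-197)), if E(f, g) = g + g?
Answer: -394/14314595 ≈ -2.7524e-5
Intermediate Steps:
E(f, g) = 2*g
B(j) = 2*j
A(Q) = (-16 + Q)/(2*Q) (A(Q) = (Q + 2*(-8))/(Q + Q) = (Q - 16)/((2*Q)) = (-16 + Q)*(1/(2*Q)) = (-16 + Q)/(2*Q))
1/(-36332 + A(-197)) = 1/(-36332 + (1/2)*(-16 - 197)/(-197)) = 1/(-36332 + (1/2)*(-1/197)*(-213)) = 1/(-36332 + 213/394) = 1/(-14314595/394) = -394/14314595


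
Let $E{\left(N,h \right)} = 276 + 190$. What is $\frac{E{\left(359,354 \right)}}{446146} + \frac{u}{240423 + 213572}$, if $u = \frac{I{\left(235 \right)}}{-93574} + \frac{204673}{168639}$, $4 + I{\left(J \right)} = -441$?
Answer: $\frac{1673534510502565271}{1598127006557677810110} \approx 0.0010472$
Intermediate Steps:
$I{\left(J \right)} = -445$ ($I{\left(J \right)} = -4 - 441 = -445$)
$u = \frac{19227115657}{15780225786}$ ($u = - \frac{445}{-93574} + \frac{204673}{168639} = \left(-445\right) \left(- \frac{1}{93574}\right) + 204673 \cdot \frac{1}{168639} = \frac{445}{93574} + \frac{204673}{168639} = \frac{19227115657}{15780225786} \approx 1.2184$)
$E{\left(N,h \right)} = 466$
$\frac{E{\left(359,354 \right)}}{446146} + \frac{u}{240423 + 213572} = \frac{466}{446146} + \frac{19227115657}{15780225786 \left(240423 + 213572\right)} = 466 \cdot \frac{1}{446146} + \frac{19227115657}{15780225786 \cdot 453995} = \frac{233}{223073} + \frac{19227115657}{15780225786} \cdot \frac{1}{453995} = \frac{233}{223073} + \frac{19227115657}{7164143605715070} = \frac{1673534510502565271}{1598127006557677810110}$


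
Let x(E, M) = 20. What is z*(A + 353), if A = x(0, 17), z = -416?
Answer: -155168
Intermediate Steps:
A = 20
z*(A + 353) = -416*(20 + 353) = -416*373 = -155168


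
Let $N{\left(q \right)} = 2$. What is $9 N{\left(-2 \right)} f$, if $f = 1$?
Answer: $18$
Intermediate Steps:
$9 N{\left(-2 \right)} f = 9 \cdot 2 \cdot 1 = 18 \cdot 1 = 18$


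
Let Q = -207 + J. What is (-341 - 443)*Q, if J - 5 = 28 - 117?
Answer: 228144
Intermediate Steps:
J = -84 (J = 5 + (28 - 117) = 5 - 89 = -84)
Q = -291 (Q = -207 - 84 = -291)
(-341 - 443)*Q = (-341 - 443)*(-291) = -784*(-291) = 228144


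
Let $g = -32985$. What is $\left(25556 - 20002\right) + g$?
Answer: $-27431$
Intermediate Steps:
$\left(25556 - 20002\right) + g = \left(25556 - 20002\right) - 32985 = 5554 - 32985 = -27431$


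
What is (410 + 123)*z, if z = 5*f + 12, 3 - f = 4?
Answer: 3731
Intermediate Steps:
f = -1 (f = 3 - 1*4 = 3 - 4 = -1)
z = 7 (z = 5*(-1) + 12 = -5 + 12 = 7)
(410 + 123)*z = (410 + 123)*7 = 533*7 = 3731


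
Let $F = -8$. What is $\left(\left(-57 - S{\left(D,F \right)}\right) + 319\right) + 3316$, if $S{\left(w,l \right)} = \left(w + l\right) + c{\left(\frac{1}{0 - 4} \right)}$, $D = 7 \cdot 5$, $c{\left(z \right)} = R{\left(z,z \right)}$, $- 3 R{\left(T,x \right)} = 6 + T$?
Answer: $\frac{42635}{12} \approx 3552.9$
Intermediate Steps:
$R{\left(T,x \right)} = -2 - \frac{T}{3}$ ($R{\left(T,x \right)} = - \frac{6 + T}{3} = -2 - \frac{T}{3}$)
$c{\left(z \right)} = -2 - \frac{z}{3}$
$D = 35$
$S{\left(w,l \right)} = - \frac{23}{12} + l + w$ ($S{\left(w,l \right)} = \left(w + l\right) - \left(2 + \frac{1}{3 \left(0 - 4\right)}\right) = \left(l + w\right) - \left(2 + \frac{1}{3 \left(-4\right)}\right) = \left(l + w\right) - \frac{23}{12} = - \frac{23}{12} + l + w$)
$\left(\left(-57 - S{\left(D,F \right)}\right) + 319\right) + 3316 = \left(\left(-57 - \left(- \frac{23}{12} - 8 + 35\right)\right) + 319\right) + 3316 = \left(\left(-57 - \frac{301}{12}\right) + 319\right) + 3316 = \left(- \frac{985}{12} + 319\right) + 3316 = \frac{2843}{12} + 3316 = \frac{42635}{12}$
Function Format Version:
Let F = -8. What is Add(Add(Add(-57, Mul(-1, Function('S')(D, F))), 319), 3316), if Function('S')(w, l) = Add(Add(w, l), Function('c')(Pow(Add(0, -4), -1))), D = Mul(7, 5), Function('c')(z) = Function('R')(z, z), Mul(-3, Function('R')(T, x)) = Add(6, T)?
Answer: Rational(42635, 12) ≈ 3552.9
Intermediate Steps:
Function('R')(T, x) = Add(-2, Mul(Rational(-1, 3), T)) (Function('R')(T, x) = Mul(Rational(-1, 3), Add(6, T)) = Add(-2, Mul(Rational(-1, 3), T)))
Function('c')(z) = Add(-2, Mul(Rational(-1, 3), z))
D = 35
Function('S')(w, l) = Add(Rational(-23, 12), l, w) (Function('S')(w, l) = Add(Add(w, l), Add(-2, Mul(Rational(-1, 3), Pow(Add(0, -4), -1)))) = Add(Add(l, w), Add(-2, Mul(Rational(-1, 3), Pow(-4, -1)))) = Add(Add(l, w), Add(-2, Mul(Rational(-1, 3), Rational(-1, 4)))) = Add(Add(l, w), Add(-2, Rational(1, 12))) = Add(Add(l, w), Rational(-23, 12)) = Add(Rational(-23, 12), l, w))
Add(Add(Add(-57, Mul(-1, Function('S')(D, F))), 319), 3316) = Add(Add(Add(-57, Mul(-1, Add(Rational(-23, 12), -8, 35))), 319), 3316) = Add(Add(Add(-57, Mul(-1, Rational(301, 12))), 319), 3316) = Add(Add(Add(-57, Rational(-301, 12)), 319), 3316) = Add(Add(Rational(-985, 12), 319), 3316) = Add(Rational(2843, 12), 3316) = Rational(42635, 12)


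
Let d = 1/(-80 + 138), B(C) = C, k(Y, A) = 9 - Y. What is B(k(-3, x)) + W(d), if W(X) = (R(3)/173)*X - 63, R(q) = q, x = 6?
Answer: -511731/10034 ≈ -51.000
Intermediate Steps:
d = 1/58 ≈ 0.017241
W(X) = -63 + 3*X/173 (W(X) = (3/173)*X - 63 = (3*(1/173))*X - 63 = 3*X/173 - 63 = -63 + 3*X/173)
B(k(-3, x)) + W(d) = (9 - 1*(-3)) + (-63 + (3/173)*(1/58)) = (9 + 3) + (-63 + 3/10034) = 12 - 632139/10034 = -511731/10034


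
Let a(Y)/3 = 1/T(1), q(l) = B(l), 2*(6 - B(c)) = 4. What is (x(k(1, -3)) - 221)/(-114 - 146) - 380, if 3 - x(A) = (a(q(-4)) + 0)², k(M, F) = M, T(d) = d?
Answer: -98573/260 ≈ -379.13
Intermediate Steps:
B(c) = 4 (B(c) = 6 - ½*4 = 6 - 2 = 4)
q(l) = 4
a(Y) = 3 (a(Y) = 3/1 = 3*1 = 3)
x(A) = -6 (x(A) = 3 - (3 + 0)² = 3 - 1*3² = 3 - 1*9 = 3 - 9 = -6)
(x(k(1, -3)) - 221)/(-114 - 146) - 380 = (-6 - 221)/(-114 - 146) - 380 = -227/(-260) - 380 = -227*(-1/260) - 380 = 227/260 - 380 = -98573/260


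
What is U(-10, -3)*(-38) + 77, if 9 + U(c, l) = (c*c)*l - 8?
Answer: 12123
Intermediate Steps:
U(c, l) = -17 + l*c² (U(c, l) = -9 + ((c*c)*l - 8) = -9 + (c²*l - 8) = -9 + (l*c² - 8) = -9 + (-8 + l*c²) = -17 + l*c²)
U(-10, -3)*(-38) + 77 = (-17 - 3*(-10)²)*(-38) + 77 = (-17 - 3*100)*(-38) + 77 = (-17 - 300)*(-38) + 77 = -317*(-38) + 77 = 12046 + 77 = 12123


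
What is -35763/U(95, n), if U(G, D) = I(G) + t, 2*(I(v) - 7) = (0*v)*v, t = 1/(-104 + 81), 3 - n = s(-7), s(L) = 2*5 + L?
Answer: -822549/160 ≈ -5140.9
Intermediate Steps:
s(L) = 10 + L
n = 0 (n = 3 - (10 - 7) = 3 - 1*3 = 3 - 3 = 0)
t = -1/23 (t = 1/(-23) = -1/23 ≈ -0.043478)
I(v) = 7 (I(v) = 7 + ((0*v)*v)/2 = 7 + (0*v)/2 = 7 + (½)*0 = 7 + 0 = 7)
U(G, D) = 160/23 (U(G, D) = 7 - 1/23 = 160/23)
-35763/U(95, n) = -35763/160/23 = -35763*23/160 = -822549/160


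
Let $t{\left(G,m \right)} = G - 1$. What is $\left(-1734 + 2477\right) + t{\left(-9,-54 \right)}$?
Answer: $733$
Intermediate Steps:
$t{\left(G,m \right)} = -1 + G$
$\left(-1734 + 2477\right) + t{\left(-9,-54 \right)} = \left(-1734 + 2477\right) - 10 = 743 - 10 = 733$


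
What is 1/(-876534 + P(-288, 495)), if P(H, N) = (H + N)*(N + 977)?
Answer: -1/571830 ≈ -1.7488e-6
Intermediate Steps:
P(H, N) = (977 + N)*(H + N) (P(H, N) = (H + N)*(977 + N) = (977 + N)*(H + N))
1/(-876534 + P(-288, 495)) = 1/(-876534 + (495² + 977*(-288) + 977*495 - 288*495)) = 1/(-876534 + (245025 - 281376 + 483615 - 142560)) = 1/(-876534 + 304704) = 1/(-571830) = -1/571830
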